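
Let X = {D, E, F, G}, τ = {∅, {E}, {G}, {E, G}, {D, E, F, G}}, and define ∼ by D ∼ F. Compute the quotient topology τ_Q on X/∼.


X/∼ = {[D=F], [E], [G]}; |τ_Q| = 5.

Equivalence classes: [D=F], [E], [G].
Quotient map π: X → X/∼ sends D ↦ [D=F], E ↦ [E], F ↦ [D=F], G ↦ [G].
For each subset V ⊆ X/∼, compute π^{-1}(V) ⊆ X and check whether π^{-1}(V) ∈ τ. V is open in τ_Q iff π^{-1}(V) ∈ τ.
  V = {}: π^{-1}(V) = ∅ ∈ τ ✓.
  V = {[D=F]}: π^{-1}(V) = {D, F} ∉ τ ✗.
  V = {[E]}: π^{-1}(V) = {E} ∈ τ ✓.
  V = {[D=F], [E]}: π^{-1}(V) = {D, E, F} ∉ τ ✗.
  V = {[G]}: π^{-1}(V) = {G} ∈ τ ✓.
  V = {[D=F], [G]}: π^{-1}(V) = {D, F, G} ∉ τ ✗.
  V = {[E], [G]}: π^{-1}(V) = {E, G} ∈ τ ✓.
  V = {[D=F], [E], [G]}: π^{-1}(V) = {D, E, F, G} ∈ τ ✓.
Open sets in the quotient: τ_Q = {{}, {[E]}, {[G]}, {[E], [G]}, {[D=F], [E], [G]}} (5 elements).


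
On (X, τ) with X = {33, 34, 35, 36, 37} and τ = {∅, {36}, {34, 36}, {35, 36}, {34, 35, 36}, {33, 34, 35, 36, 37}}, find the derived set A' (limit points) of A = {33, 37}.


A' = {33, 37}

For each x ∈ X, list the open sets U ∈ τ with x ∈ U, then check whether U ∩ (A ∖ {x}) ≠ ∅ for every such U.
  x = 33: opens ∋ x are {33, 34, 35, 36, 37}; each meets A ∖ {33}, so x IS a limit point.
  x = 34: open {34, 36} ∋ x has {34, 36} ∩ (A ∖ {34}) = ∅, so x is NOT a limit point.
  x = 35: open {35, 36} ∋ x has {35, 36} ∩ (A ∖ {35}) = ∅, so x is NOT a limit point.
  x = 36: open {36} ∋ x has {36} ∩ (A ∖ {36}) = ∅, so x is NOT a limit point.
  x = 37: opens ∋ x are {33, 34, 35, 36, 37}; each meets A ∖ {37}, so x IS a limit point.
Collecting: A' = {33, 37}.


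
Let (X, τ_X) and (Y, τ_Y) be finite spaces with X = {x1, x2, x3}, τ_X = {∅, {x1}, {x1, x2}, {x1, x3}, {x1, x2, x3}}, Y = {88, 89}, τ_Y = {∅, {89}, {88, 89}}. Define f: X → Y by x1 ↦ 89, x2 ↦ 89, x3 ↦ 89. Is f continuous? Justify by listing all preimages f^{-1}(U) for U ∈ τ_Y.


f IS continuous.

Compute f^{-1}(U) for each U ∈ τ_Y:
  U = ∅: f^{-1}(U) = ∅ ∈ τ_X ✓.
  U = {89}: f^{-1}(U) = {x1, x2, x3} ∈ τ_X ✓.
  U = {88, 89}: f^{-1}(U) = {x1, x2, x3} ∈ τ_X ✓.
Every preimage lies in τ_X, so f IS continuous.


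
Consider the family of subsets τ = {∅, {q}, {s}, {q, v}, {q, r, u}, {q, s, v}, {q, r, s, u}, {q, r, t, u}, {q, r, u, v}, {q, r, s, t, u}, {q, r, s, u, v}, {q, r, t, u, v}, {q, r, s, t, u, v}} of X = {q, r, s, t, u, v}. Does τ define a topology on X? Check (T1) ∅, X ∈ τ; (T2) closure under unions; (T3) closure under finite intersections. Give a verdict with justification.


τ is NOT a topology on X.

Axiom (T1): ∅ ∈ τ? Yes; X ∈ τ? Yes.
Axiom (T2/T3): check pairwise unions and intersections of members of τ.
Counterexample for (T2): {q} ∪ {s} = {q, s} ∉ τ. Therefore τ is NOT a topology.


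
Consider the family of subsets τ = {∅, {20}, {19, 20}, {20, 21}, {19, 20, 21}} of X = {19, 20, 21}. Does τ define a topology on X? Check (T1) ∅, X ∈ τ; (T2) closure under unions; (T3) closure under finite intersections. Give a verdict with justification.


τ IS a topology on X.

Axiom (T1): ∅ ∈ τ? Yes; X ∈ τ? Yes.
Axiom (T2/T3): check pairwise unions and intersections of members of τ.
All pairwise intersections and unions checked — each lies in τ. Therefore τ satisfies (T1), (T2), (T3): it IS a topology on X.


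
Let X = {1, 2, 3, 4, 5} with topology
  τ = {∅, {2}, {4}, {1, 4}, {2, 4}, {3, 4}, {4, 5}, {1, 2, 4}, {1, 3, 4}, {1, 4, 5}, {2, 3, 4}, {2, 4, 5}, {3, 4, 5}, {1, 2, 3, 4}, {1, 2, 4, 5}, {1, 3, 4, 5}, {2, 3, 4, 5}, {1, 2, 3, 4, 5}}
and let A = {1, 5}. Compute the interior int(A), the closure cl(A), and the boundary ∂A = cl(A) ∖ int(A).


int(A) = ∅, cl(A) = {1, 5}, ∂A = {1, 5}.

Closed sets in (X, τ) are complements of opens:
  closed(X, τ) = {∅, {1}, {2}, {3}, {5}, {1, 2}, {1, 3}, {1, 5}, {2, 3}, {2, 5}, {3, 5}, {1, 2, 3}, {1, 2, 5}, {1, 3, 5}, {2, 3, 5}, {1, 2, 3, 5}, {1, 3, 4, 5}, {1, 2, 3, 4, 5}}.
int(A) = ⋃ {U ∈ τ : U ⊆ A}. Opens contained in A: ∅.
Taking the union of these: int(A) = ∅.
cl(A) = ⋂ {C closed : A ⊆ C}. Closed sets containing A: {1, 5}, {1, 2, 5}, {1, 3, 5}, {1, 2, 3, 5}, {1, 3, 4, 5}, {1, 2, 3, 4, 5}.
Intersecting these: cl(A) = {1, 5}.
∂A = cl(A) ∖ int(A) = {1, 5} ∖ ∅ = {1, 5}.


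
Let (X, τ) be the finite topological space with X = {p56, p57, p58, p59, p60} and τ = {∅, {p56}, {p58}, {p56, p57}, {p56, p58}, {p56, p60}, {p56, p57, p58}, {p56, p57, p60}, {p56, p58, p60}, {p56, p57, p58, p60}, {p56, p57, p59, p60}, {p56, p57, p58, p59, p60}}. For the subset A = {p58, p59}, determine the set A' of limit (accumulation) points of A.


A' = ∅

For each x ∈ X, list the open sets U ∈ τ with x ∈ U, then check whether U ∩ (A ∖ {x}) ≠ ∅ for every such U.
  x = p56: open {p56} ∋ x has {p56} ∩ (A ∖ {p56}) = ∅, so x is NOT a limit point.
  x = p57: open {p56, p57} ∋ x has {p56, p57} ∩ (A ∖ {p57}) = ∅, so x is NOT a limit point.
  x = p58: open {p58} ∋ x has {p58} ∩ (A ∖ {p58}) = ∅, so x is NOT a limit point.
  x = p59: open {p56, p57, p59, p60} ∋ x has {p56, p57, p59, p60} ∩ (A ∖ {p59}) = ∅, so x is NOT a limit point.
  x = p60: open {p56, p60} ∋ x has {p56, p60} ∩ (A ∖ {p60}) = ∅, so x is NOT a limit point.
Collecting: A' = ∅.


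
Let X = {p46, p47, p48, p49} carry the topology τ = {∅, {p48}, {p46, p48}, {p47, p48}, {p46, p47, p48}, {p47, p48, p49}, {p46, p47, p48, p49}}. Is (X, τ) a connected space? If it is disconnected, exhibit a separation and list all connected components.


(X, τ) is connected.

Find clopen sets (U ∈ τ with X ∖ U ∈ τ):
  U = ∅, X ∖ U = {p46, p47, p48, p49} — both open, so U is clopen.
  U = {p46, p47, p48, p49}, X ∖ U = ∅ — both open, so U is clopen.
Only trivial clopens (∅ and X) exist, so (X, τ) is connected.
Compute connected components by grouping points that agree on all clopens:
  component: {p46, p47, p48, p49}


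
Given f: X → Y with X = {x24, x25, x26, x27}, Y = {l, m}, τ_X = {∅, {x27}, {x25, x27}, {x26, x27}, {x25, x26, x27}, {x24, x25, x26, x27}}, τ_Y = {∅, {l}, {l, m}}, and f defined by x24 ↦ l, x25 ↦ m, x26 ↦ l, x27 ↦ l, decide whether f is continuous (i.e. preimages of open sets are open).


f is NOT continuous.

Compute f^{-1}(U) for each U ∈ τ_Y:
  U = ∅: f^{-1}(U) = ∅ ∈ τ_X ✓.
  U = {l}: f^{-1}(U) = {x24, x26, x27} ∉ τ_X ✗.
  U = {l, m}: f^{-1}(U) = {x24, x25, x26, x27} ∈ τ_X ✓.
Found U = {l} with f^{-1}(U) = {x24, x26, x27} not in τ_X. Therefore f is NOT continuous.


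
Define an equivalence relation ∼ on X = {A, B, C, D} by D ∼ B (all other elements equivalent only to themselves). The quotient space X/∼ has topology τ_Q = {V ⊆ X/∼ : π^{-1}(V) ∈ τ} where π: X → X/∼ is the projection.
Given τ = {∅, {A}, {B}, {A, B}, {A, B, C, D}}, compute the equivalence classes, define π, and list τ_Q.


X/∼ = {[A], [B=D], [C]}; |τ_Q| = 3.

Equivalence classes: [A], [B=D], [C].
Quotient map π: X → X/∼ sends A ↦ [A], B ↦ [B=D], C ↦ [C], D ↦ [B=D].
For each subset V ⊆ X/∼, compute π^{-1}(V) ⊆ X and check whether π^{-1}(V) ∈ τ. V is open in τ_Q iff π^{-1}(V) ∈ τ.
  V = {}: π^{-1}(V) = ∅ ∈ τ ✓.
  V = {[A]}: π^{-1}(V) = {A} ∈ τ ✓.
  V = {[B=D]}: π^{-1}(V) = {B, D} ∉ τ ✗.
  V = {[A], [B=D]}: π^{-1}(V) = {A, B, D} ∉ τ ✗.
  V = {[C]}: π^{-1}(V) = {C} ∉ τ ✗.
  V = {[A], [C]}: π^{-1}(V) = {A, C} ∉ τ ✗.
  V = {[B=D], [C]}: π^{-1}(V) = {B, C, D} ∉ τ ✗.
  V = {[A], [B=D], [C]}: π^{-1}(V) = {A, B, C, D} ∈ τ ✓.
Open sets in the quotient: τ_Q = {{}, {[A]}, {[A], [B=D], [C]}} (3 elements).


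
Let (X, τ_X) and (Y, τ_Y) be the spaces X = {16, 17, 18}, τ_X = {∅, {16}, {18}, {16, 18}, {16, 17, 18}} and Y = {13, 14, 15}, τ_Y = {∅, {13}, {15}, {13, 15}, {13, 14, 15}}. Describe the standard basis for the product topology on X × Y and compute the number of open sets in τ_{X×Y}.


Basis B = {∅ × ∅, {16} × {13}, {16} × {15}, {18} × {13}, {18} × {15}, {16} × {13, 15}, {16, 18} × {13}, {16, 18} × {15}, {18} × {13, 15}, {16} × {13, 14, 15}, {16, 17, 18} × {13}, {16, 17, 18} × {15}, {18} × {13, 14, 15}, {16, 18} × {13, 15}, {16, 18} × {13, 14, 15}, {16, 17, 18} × {13, 15}, {16, 17, 18} × {13, 14, 15}}; |τ_{X×Y}| = 48.

Enumerate products U × V with U ∈ τ_X, V ∈ τ_Y (deduplicated):
  ∅ × ∅ = {} (∅)
  {16} × {13} = {(16,13)}
  {16} × {15} = {(16,15)}
  {18} × {13} = {(18,13)}
  {18} × {15} = {(18,15)}
  {16} × {13, 15} = {(16,13), (16,15)}
  {16, 18} × {13} = {(16,13), (18,13)}
  {16, 18} × {15} = {(16,15), (18,15)}
  {18} × {13, 15} = {(18,13), (18,15)}
  {16} × {13, 14, 15} = {(16,13), (16,14), (16,15)}
  {16, 17, 18} × {13} = {(16,13), (17,13), (18,13)}
  {16, 17, 18} × {15} = {(16,15), (17,15), (18,15)}
  {18} × {13, 14, 15} = {(18,13), (18,14), (18,15)}
  {16, 18} × {13, 15} = {(16,13), (16,15), (18,13), (18,15)}
  {16, 18} × {13, 14, 15} = {(16,13), (16,14), (16,15), (18,13), (18,14), (18,15)}
  {16, 17, 18} × {13, 15} = {(16,13), (16,15), (17,13), (17,15), (18,13), (18,15)}
  {16, 17, 18} × {13, 14, 15} = {(16,13), (16,14), (16,15), (17,13), (17,14), (17,15), (18,13), (18,14), (18,15)}
These 17 distinct sets form the basis B.
Close under arbitrary unions to get τ_{X×Y}; counting gives |τ_{X×Y}| = 48.


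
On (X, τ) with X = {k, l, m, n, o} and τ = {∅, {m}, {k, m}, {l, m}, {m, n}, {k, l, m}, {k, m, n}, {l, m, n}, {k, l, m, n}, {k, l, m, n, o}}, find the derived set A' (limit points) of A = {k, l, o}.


A' = {o}

For each x ∈ X, list the open sets U ∈ τ with x ∈ U, then check whether U ∩ (A ∖ {x}) ≠ ∅ for every such U.
  x = k: open {k, m} ∋ x has {k, m} ∩ (A ∖ {k}) = ∅, so x is NOT a limit point.
  x = l: open {l, m} ∋ x has {l, m} ∩ (A ∖ {l}) = ∅, so x is NOT a limit point.
  x = m: open {m} ∋ x has {m} ∩ (A ∖ {m}) = ∅, so x is NOT a limit point.
  x = n: open {m, n} ∋ x has {m, n} ∩ (A ∖ {n}) = ∅, so x is NOT a limit point.
  x = o: opens ∋ x are {k, l, m, n, o}; each meets A ∖ {o}, so x IS a limit point.
Collecting: A' = {o}.


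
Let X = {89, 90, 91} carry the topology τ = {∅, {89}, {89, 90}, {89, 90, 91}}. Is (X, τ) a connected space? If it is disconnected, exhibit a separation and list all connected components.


(X, τ) is connected.

Find clopen sets (U ∈ τ with X ∖ U ∈ τ):
  U = ∅, X ∖ U = {89, 90, 91} — both open, so U is clopen.
  U = {89, 90, 91}, X ∖ U = ∅ — both open, so U is clopen.
Only trivial clopens (∅ and X) exist, so (X, τ) is connected.
Compute connected components by grouping points that agree on all clopens:
  component: {89, 90, 91}


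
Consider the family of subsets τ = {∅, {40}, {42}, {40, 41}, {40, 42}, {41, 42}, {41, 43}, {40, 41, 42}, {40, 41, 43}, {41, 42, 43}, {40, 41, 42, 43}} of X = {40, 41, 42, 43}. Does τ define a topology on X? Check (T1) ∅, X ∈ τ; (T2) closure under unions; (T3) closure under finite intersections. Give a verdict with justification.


τ is NOT a topology on X.

Axiom (T1): ∅ ∈ τ? Yes; X ∈ τ? Yes.
Axiom (T2/T3): check pairwise unions and intersections of members of τ.
Counterexample for (T3): {40, 41} ∩ {41, 42} = {41} ∉ τ. Therefore τ is NOT a topology.


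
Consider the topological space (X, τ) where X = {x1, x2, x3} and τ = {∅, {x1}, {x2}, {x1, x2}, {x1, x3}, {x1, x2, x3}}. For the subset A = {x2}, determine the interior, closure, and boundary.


int(A) = {x2}, cl(A) = {x2}, ∂A = ∅.

Closed sets in (X, τ) are complements of opens:
  closed(X, τ) = {∅, {x2}, {x3}, {x1, x3}, {x2, x3}, {x1, x2, x3}}.
int(A) = ⋃ {U ∈ τ : U ⊆ A}. Opens contained in A: ∅, {x2}.
Taking the union of these: int(A) = {x2}.
cl(A) = ⋂ {C closed : A ⊆ C}. Closed sets containing A: {x2}, {x2, x3}, {x1, x2, x3}.
Intersecting these: cl(A) = {x2}.
∂A = cl(A) ∖ int(A) = {x2} ∖ {x2} = ∅.


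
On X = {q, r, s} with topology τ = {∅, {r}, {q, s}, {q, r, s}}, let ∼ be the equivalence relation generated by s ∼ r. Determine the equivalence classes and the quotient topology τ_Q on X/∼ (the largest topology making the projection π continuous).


X/∼ = {[q], [r=s]}; |τ_Q| = 2.

Equivalence classes: [q], [r=s].
Quotient map π: X → X/∼ sends q ↦ [q], r ↦ [r=s], s ↦ [r=s].
For each subset V ⊆ X/∼, compute π^{-1}(V) ⊆ X and check whether π^{-1}(V) ∈ τ. V is open in τ_Q iff π^{-1}(V) ∈ τ.
  V = {}: π^{-1}(V) = ∅ ∈ τ ✓.
  V = {[q]}: π^{-1}(V) = {q} ∉ τ ✗.
  V = {[r=s]}: π^{-1}(V) = {r, s} ∉ τ ✗.
  V = {[q], [r=s]}: π^{-1}(V) = {q, r, s} ∈ τ ✓.
Open sets in the quotient: τ_Q = {{}, {[q], [r=s]}} (2 elements).


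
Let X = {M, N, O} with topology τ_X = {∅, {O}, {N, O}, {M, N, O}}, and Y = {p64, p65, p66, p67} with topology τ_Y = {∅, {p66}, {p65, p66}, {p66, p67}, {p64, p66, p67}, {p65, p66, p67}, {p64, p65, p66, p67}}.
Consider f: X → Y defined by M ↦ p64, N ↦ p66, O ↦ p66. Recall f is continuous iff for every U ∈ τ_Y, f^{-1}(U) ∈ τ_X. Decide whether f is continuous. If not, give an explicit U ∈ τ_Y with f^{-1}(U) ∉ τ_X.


f IS continuous.

Compute f^{-1}(U) for each U ∈ τ_Y:
  U = ∅: f^{-1}(U) = ∅ ∈ τ_X ✓.
  U = {p66}: f^{-1}(U) = {N, O} ∈ τ_X ✓.
  U = {p65, p66}: f^{-1}(U) = {N, O} ∈ τ_X ✓.
  U = {p66, p67}: f^{-1}(U) = {N, O} ∈ τ_X ✓.
  U = {p64, p66, p67}: f^{-1}(U) = {M, N, O} ∈ τ_X ✓.
  U = {p65, p66, p67}: f^{-1}(U) = {N, O} ∈ τ_X ✓.
  U = {p64, p65, p66, p67}: f^{-1}(U) = {M, N, O} ∈ τ_X ✓.
Every preimage lies in τ_X, so f IS continuous.


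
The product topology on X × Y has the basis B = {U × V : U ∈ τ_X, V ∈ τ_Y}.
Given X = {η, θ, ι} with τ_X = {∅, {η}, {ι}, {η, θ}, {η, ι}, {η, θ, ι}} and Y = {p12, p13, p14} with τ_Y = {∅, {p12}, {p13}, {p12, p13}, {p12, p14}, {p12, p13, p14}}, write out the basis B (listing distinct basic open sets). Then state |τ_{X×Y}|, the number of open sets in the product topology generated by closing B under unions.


Basis B = {∅ × ∅, {η} × {p12}, {η} × {p13}, {ι} × {p12}, {ι} × {p13}, {η} × {p12, p13}, {η} × {p12, p14}, {η, θ} × {p12}, {η, ι} × {p12}, {η, θ} × {p13}, {η, ι} × {p13}, {ι} × {p12, p13}, {ι} × {p12, p14}, {η} × {p12, p13, p14}, {η, θ, ι} × {p12}, {η, θ, ι} × {p13}, {ι} × {p12, p13, p14}, {η, θ} × {p12, p13}, {η, ι} × {p12, p13}, {η, θ} × {p12, p14}, {η, ι} × {p12, p14}, {η, θ} × {p12, p13, p14}, {η, ι} × {p12, p13, p14}, {η, θ, ι} × {p12, p13}, {η, θ, ι} × {p12, p14}, {η, θ, ι} × {p12, p13, p14}}; |τ_{X×Y}| = 108.

Enumerate products U × V with U ∈ τ_X, V ∈ τ_Y (deduplicated):
  ∅ × ∅ = {} (∅)
  {η} × {p12} = {(η,p12)}
  {η} × {p13} = {(η,p13)}
  {ι} × {p12} = {(ι,p12)}
  {ι} × {p13} = {(ι,p13)}
  {η} × {p12, p13} = {(η,p12), (η,p13)}
  {η} × {p12, p14} = {(η,p12), (η,p14)}
  {η, θ} × {p12} = {(η,p12), (θ,p12)}
  {η, ι} × {p12} = {(η,p12), (ι,p12)}
  {η, θ} × {p13} = {(η,p13), (θ,p13)}
  {η, ι} × {p13} = {(η,p13), (ι,p13)}
  {ι} × {p12, p13} = {(ι,p12), (ι,p13)}
  {ι} × {p12, p14} = {(ι,p12), (ι,p14)}
  {η} × {p12, p13, p14} = {(η,p12), (η,p13), (η,p14)}
  {η, θ, ι} × {p12} = {(η,p12), (θ,p12), (ι,p12)}
  {η, θ, ι} × {p13} = {(η,p13), (θ,p13), (ι,p13)}
  {ι} × {p12, p13, p14} = {(ι,p12), (ι,p13), (ι,p14)}
  {η, θ} × {p12, p13} = {(η,p12), (η,p13), (θ,p12), (θ,p13)}
  {η, ι} × {p12, p13} = {(η,p12), (η,p13), (ι,p12), (ι,p13)}
  {η, θ} × {p12, p14} = {(η,p12), (η,p14), (θ,p12), (θ,p14)}
  {η, ι} × {p12, p14} = {(η,p12), (η,p14), (ι,p12), (ι,p14)}
  {η, θ} × {p12, p13, p14} = {(η,p12), (η,p13), (η,p14), (θ,p12), (θ,p13), (θ,p14)}
  {η, ι} × {p12, p13, p14} = {(η,p12), (η,p13), (η,p14), (ι,p12), (ι,p13), (ι,p14)}
  {η, θ, ι} × {p12, p13} = {(η,p12), (η,p13), (θ,p12), (θ,p13), (ι,p12), (ι,p13)}
  {η, θ, ι} × {p12, p14} = {(η,p12), (η,p14), (θ,p12), (θ,p14), (ι,p12), (ι,p14)}
  {η, θ, ι} × {p12, p13, p14} = {(η,p12), (η,p13), (η,p14), (θ,p12), (θ,p13), (θ,p14), (ι,p12), (ι,p13), (ι,p14)}
These 26 distinct sets form the basis B.
Close under arbitrary unions to get τ_{X×Y}; counting gives |τ_{X×Y}| = 108.


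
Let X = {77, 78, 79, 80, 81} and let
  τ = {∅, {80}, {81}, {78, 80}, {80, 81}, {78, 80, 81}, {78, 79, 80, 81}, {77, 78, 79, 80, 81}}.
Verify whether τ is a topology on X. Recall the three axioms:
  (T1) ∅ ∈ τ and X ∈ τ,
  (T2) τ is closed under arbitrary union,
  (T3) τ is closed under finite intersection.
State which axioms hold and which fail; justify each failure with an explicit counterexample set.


τ IS a topology on X.

Axiom (T1): ∅ ∈ τ? Yes; X ∈ τ? Yes.
Axiom (T2/T3): check pairwise unions and intersections of members of τ.
All pairwise intersections and unions checked — each lies in τ. Therefore τ satisfies (T1), (T2), (T3): it IS a topology on X.


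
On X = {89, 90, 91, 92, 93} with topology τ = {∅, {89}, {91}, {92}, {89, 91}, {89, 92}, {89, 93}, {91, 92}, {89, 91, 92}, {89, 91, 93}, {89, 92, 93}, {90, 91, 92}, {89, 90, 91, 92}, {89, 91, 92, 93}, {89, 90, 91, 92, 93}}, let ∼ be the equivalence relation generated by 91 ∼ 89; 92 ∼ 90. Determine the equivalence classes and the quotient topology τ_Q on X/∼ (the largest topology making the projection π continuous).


X/∼ = {[89=91], [90=92], [93]}; |τ_Q| = 5.

Equivalence classes: [89=91], [90=92], [93].
Quotient map π: X → X/∼ sends 89 ↦ [89=91], 90 ↦ [90=92], 91 ↦ [89=91], 92 ↦ [90=92], 93 ↦ [93].
For each subset V ⊆ X/∼, compute π^{-1}(V) ⊆ X and check whether π^{-1}(V) ∈ τ. V is open in τ_Q iff π^{-1}(V) ∈ τ.
  V = {}: π^{-1}(V) = ∅ ∈ τ ✓.
  V = {[89=91]}: π^{-1}(V) = {89, 91} ∈ τ ✓.
  V = {[90=92]}: π^{-1}(V) = {90, 92} ∉ τ ✗.
  V = {[89=91], [90=92]}: π^{-1}(V) = {89, 90, 91, 92} ∈ τ ✓.
  V = {[93]}: π^{-1}(V) = {93} ∉ τ ✗.
  V = {[89=91], [93]}: π^{-1}(V) = {89, 91, 93} ∈ τ ✓.
  V = {[90=92], [93]}: π^{-1}(V) = {90, 92, 93} ∉ τ ✗.
  V = {[89=91], [90=92], [93]}: π^{-1}(V) = {89, 90, 91, 92, 93} ∈ τ ✓.
Open sets in the quotient: τ_Q = {{}, {[89=91]}, {[89=91], [90=92]}, {[89=91], [93]}, {[89=91], [90=92], [93]}} (5 elements).


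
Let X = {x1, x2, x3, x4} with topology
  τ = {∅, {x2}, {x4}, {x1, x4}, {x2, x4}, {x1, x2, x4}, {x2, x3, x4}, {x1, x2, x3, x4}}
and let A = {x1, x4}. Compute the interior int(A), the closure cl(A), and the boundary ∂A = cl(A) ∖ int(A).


int(A) = {x1, x4}, cl(A) = {x1, x3, x4}, ∂A = {x3}.

Closed sets in (X, τ) are complements of opens:
  closed(X, τ) = {∅, {x1}, {x3}, {x1, x3}, {x2, x3}, {x1, x2, x3}, {x1, x3, x4}, {x1, x2, x3, x4}}.
int(A) = ⋃ {U ∈ τ : U ⊆ A}. Opens contained in A: ∅, {x4}, {x1, x4}.
Taking the union of these: int(A) = {x1, x4}.
cl(A) = ⋂ {C closed : A ⊆ C}. Closed sets containing A: {x1, x3, x4}, {x1, x2, x3, x4}.
Intersecting these: cl(A) = {x1, x3, x4}.
∂A = cl(A) ∖ int(A) = {x1, x3, x4} ∖ {x1, x4} = {x3}.


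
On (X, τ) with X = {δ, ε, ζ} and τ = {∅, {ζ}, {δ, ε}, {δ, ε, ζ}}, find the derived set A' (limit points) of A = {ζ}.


A' = ∅

For each x ∈ X, list the open sets U ∈ τ with x ∈ U, then check whether U ∩ (A ∖ {x}) ≠ ∅ for every such U.
  x = δ: open {δ, ε} ∋ x has {δ, ε} ∩ (A ∖ {δ}) = ∅, so x is NOT a limit point.
  x = ε: open {δ, ε} ∋ x has {δ, ε} ∩ (A ∖ {ε}) = ∅, so x is NOT a limit point.
  x = ζ: open {ζ} ∋ x has {ζ} ∩ (A ∖ {ζ}) = ∅, so x is NOT a limit point.
Collecting: A' = ∅.


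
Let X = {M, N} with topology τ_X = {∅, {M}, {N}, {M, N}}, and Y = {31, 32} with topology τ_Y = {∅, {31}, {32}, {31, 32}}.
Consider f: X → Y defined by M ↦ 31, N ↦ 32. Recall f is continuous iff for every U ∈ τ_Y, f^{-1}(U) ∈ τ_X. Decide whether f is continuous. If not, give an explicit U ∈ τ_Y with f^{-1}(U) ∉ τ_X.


f IS continuous.

Compute f^{-1}(U) for each U ∈ τ_Y:
  U = ∅: f^{-1}(U) = ∅ ∈ τ_X ✓.
  U = {31}: f^{-1}(U) = {M} ∈ τ_X ✓.
  U = {32}: f^{-1}(U) = {N} ∈ τ_X ✓.
  U = {31, 32}: f^{-1}(U) = {M, N} ∈ τ_X ✓.
Every preimage lies in τ_X, so f IS continuous.


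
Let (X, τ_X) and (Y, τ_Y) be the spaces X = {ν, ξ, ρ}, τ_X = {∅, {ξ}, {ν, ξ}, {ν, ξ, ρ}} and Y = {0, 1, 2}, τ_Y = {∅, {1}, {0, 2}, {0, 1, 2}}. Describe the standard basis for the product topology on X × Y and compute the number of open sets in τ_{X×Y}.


Basis B = {∅ × ∅, {ξ} × {1}, {ν, ξ} × {1}, {ξ} × {0, 2}, {ν, ξ, ρ} × {1}, {ξ} × {0, 1, 2}, {ν, ξ} × {0, 2}, {ν, ξ} × {0, 1, 2}, {ν, ξ, ρ} × {0, 2}, {ν, ξ, ρ} × {0, 1, 2}}; |τ_{X×Y}| = 16.

Enumerate products U × V with U ∈ τ_X, V ∈ τ_Y (deduplicated):
  ∅ × ∅ = {} (∅)
  {ξ} × {1} = {(ξ,1)}
  {ν, ξ} × {1} = {(ν,1), (ξ,1)}
  {ξ} × {0, 2} = {(ξ,0), (ξ,2)}
  {ν, ξ, ρ} × {1} = {(ν,1), (ξ,1), (ρ,1)}
  {ξ} × {0, 1, 2} = {(ξ,0), (ξ,1), (ξ,2)}
  {ν, ξ} × {0, 2} = {(ν,0), (ν,2), (ξ,0), (ξ,2)}
  {ν, ξ} × {0, 1, 2} = {(ν,0), (ν,1), (ν,2), (ξ,0), (ξ,1), (ξ,2)}
  {ν, ξ, ρ} × {0, 2} = {(ν,0), (ν,2), (ξ,0), (ξ,2), (ρ,0), (ρ,2)}
  {ν, ξ, ρ} × {0, 1, 2} = {(ν,0), (ν,1), (ν,2), (ξ,0), (ξ,1), (ξ,2), (ρ,0), (ρ,1), (ρ,2)}
These 10 distinct sets form the basis B.
Close under arbitrary unions to get τ_{X×Y}; counting gives |τ_{X×Y}| = 16.


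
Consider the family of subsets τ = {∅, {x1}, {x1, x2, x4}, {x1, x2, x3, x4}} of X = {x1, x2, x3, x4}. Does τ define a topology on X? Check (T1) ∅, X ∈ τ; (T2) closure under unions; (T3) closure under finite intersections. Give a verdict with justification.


τ IS a topology on X.

Axiom (T1): ∅ ∈ τ? Yes; X ∈ τ? Yes.
Axiom (T2/T3): check pairwise unions and intersections of members of τ.
All pairwise intersections and unions checked — each lies in τ. Therefore τ satisfies (T1), (T2), (T3): it IS a topology on X.


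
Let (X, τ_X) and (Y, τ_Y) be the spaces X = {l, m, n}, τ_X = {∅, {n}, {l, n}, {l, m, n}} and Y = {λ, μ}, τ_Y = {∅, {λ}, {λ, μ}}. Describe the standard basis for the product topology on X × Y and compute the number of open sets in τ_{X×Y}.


Basis B = {∅ × ∅, {n} × {λ}, {l, n} × {λ}, {n} × {λ, μ}, {l, m, n} × {λ}, {l, n} × {λ, μ}, {l, m, n} × {λ, μ}}; |τ_{X×Y}| = 10.

Enumerate products U × V with U ∈ τ_X, V ∈ τ_Y (deduplicated):
  ∅ × ∅ = {} (∅)
  {n} × {λ} = {(n,λ)}
  {l, n} × {λ} = {(l,λ), (n,λ)}
  {n} × {λ, μ} = {(n,λ), (n,μ)}
  {l, m, n} × {λ} = {(l,λ), (m,λ), (n,λ)}
  {l, n} × {λ, μ} = {(l,λ), (l,μ), (n,λ), (n,μ)}
  {l, m, n} × {λ, μ} = {(l,λ), (l,μ), (m,λ), (m,μ), (n,λ), (n,μ)}
These 7 distinct sets form the basis B.
Close under arbitrary unions to get τ_{X×Y}; counting gives |τ_{X×Y}| = 10.


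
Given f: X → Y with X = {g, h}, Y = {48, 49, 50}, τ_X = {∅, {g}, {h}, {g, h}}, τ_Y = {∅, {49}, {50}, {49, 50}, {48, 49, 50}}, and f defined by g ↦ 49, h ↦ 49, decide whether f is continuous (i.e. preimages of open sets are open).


f IS continuous.

Compute f^{-1}(U) for each U ∈ τ_Y:
  U = ∅: f^{-1}(U) = ∅ ∈ τ_X ✓.
  U = {49}: f^{-1}(U) = {g, h} ∈ τ_X ✓.
  U = {50}: f^{-1}(U) = ∅ ∈ τ_X ✓.
  U = {49, 50}: f^{-1}(U) = {g, h} ∈ τ_X ✓.
  U = {48, 49, 50}: f^{-1}(U) = {g, h} ∈ τ_X ✓.
Every preimage lies in τ_X, so f IS continuous.


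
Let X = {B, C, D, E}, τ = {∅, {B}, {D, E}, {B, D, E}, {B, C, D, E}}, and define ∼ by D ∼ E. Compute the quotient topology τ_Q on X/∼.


X/∼ = {[B], [C], [D=E]}; |τ_Q| = 5.

Equivalence classes: [B], [C], [D=E].
Quotient map π: X → X/∼ sends B ↦ [B], C ↦ [C], D ↦ [D=E], E ↦ [D=E].
For each subset V ⊆ X/∼, compute π^{-1}(V) ⊆ X and check whether π^{-1}(V) ∈ τ. V is open in τ_Q iff π^{-1}(V) ∈ τ.
  V = {}: π^{-1}(V) = ∅ ∈ τ ✓.
  V = {[B]}: π^{-1}(V) = {B} ∈ τ ✓.
  V = {[C]}: π^{-1}(V) = {C} ∉ τ ✗.
  V = {[B], [C]}: π^{-1}(V) = {B, C} ∉ τ ✗.
  V = {[D=E]}: π^{-1}(V) = {D, E} ∈ τ ✓.
  V = {[B], [D=E]}: π^{-1}(V) = {B, D, E} ∈ τ ✓.
  V = {[C], [D=E]}: π^{-1}(V) = {C, D, E} ∉ τ ✗.
  V = {[B], [C], [D=E]}: π^{-1}(V) = {B, C, D, E} ∈ τ ✓.
Open sets in the quotient: τ_Q = {{}, {[B]}, {[D=E]}, {[B], [D=E]}, {[B], [C], [D=E]}} (5 elements).


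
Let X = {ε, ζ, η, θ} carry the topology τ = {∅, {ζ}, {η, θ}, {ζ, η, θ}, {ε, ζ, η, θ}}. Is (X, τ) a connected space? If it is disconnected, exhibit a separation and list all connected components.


(X, τ) is connected.

Find clopen sets (U ∈ τ with X ∖ U ∈ τ):
  U = ∅, X ∖ U = {ε, ζ, η, θ} — both open, so U is clopen.
  U = {ε, ζ, η, θ}, X ∖ U = ∅ — both open, so U is clopen.
Only trivial clopens (∅ and X) exist, so (X, τ) is connected.
Compute connected components by grouping points that agree on all clopens:
  component: {ε, ζ, η, θ}


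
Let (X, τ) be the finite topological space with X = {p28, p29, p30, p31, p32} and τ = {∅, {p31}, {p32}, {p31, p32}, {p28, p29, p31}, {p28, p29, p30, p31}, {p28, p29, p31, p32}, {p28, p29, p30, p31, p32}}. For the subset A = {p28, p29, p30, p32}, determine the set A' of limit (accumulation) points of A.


A' = {p28, p29, p30}

For each x ∈ X, list the open sets U ∈ τ with x ∈ U, then check whether U ∩ (A ∖ {x}) ≠ ∅ for every such U.
  x = p28: opens ∋ x are {p28, p29, p31}, {p28, p29, p30, p31}, {p28, p29, p31, p32}, {p28, p29, p30, p31, p32}; each meets A ∖ {p28}, so x IS a limit point.
  x = p29: opens ∋ x are {p28, p29, p31}, {p28, p29, p30, p31}, {p28, p29, p31, p32}, {p28, p29, p30, p31, p32}; each meets A ∖ {p29}, so x IS a limit point.
  x = p30: opens ∋ x are {p28, p29, p30, p31}, {p28, p29, p30, p31, p32}; each meets A ∖ {p30}, so x IS a limit point.
  x = p31: open {p31} ∋ x has {p31} ∩ (A ∖ {p31}) = ∅, so x is NOT a limit point.
  x = p32: open {p32} ∋ x has {p32} ∩ (A ∖ {p32}) = ∅, so x is NOT a limit point.
Collecting: A' = {p28, p29, p30}.


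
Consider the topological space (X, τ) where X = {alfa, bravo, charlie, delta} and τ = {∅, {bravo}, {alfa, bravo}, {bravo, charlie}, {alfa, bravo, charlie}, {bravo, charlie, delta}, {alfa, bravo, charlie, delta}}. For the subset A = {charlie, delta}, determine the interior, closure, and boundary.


int(A) = ∅, cl(A) = {charlie, delta}, ∂A = {charlie, delta}.

Closed sets in (X, τ) are complements of opens:
  closed(X, τ) = {∅, {alfa}, {delta}, {alfa, delta}, {charlie, delta}, {alfa, charlie, delta}, {alfa, bravo, charlie, delta}}.
int(A) = ⋃ {U ∈ τ : U ⊆ A}. Opens contained in A: ∅.
Taking the union of these: int(A) = ∅.
cl(A) = ⋂ {C closed : A ⊆ C}. Closed sets containing A: {charlie, delta}, {alfa, charlie, delta}, {alfa, bravo, charlie, delta}.
Intersecting these: cl(A) = {charlie, delta}.
∂A = cl(A) ∖ int(A) = {charlie, delta} ∖ ∅ = {charlie, delta}.


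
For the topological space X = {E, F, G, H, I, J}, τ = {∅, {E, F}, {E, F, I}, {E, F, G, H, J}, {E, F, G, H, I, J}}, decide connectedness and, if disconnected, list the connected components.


(X, τ) is connected.

Find clopen sets (U ∈ τ with X ∖ U ∈ τ):
  U = ∅, X ∖ U = {E, F, G, H, I, J} — both open, so U is clopen.
  U = {E, F, G, H, I, J}, X ∖ U = ∅ — both open, so U is clopen.
Only trivial clopens (∅ and X) exist, so (X, τ) is connected.
Compute connected components by grouping points that agree on all clopens:
  component: {E, F, G, H, I, J}


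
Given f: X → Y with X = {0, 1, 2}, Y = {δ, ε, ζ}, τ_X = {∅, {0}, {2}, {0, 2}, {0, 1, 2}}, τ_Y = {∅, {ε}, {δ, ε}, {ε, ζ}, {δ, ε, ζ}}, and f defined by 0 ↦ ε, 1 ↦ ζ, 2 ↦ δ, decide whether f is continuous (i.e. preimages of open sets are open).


f is NOT continuous.

Compute f^{-1}(U) for each U ∈ τ_Y:
  U = ∅: f^{-1}(U) = ∅ ∈ τ_X ✓.
  U = {ε}: f^{-1}(U) = {0} ∈ τ_X ✓.
  U = {δ, ε}: f^{-1}(U) = {0, 2} ∈ τ_X ✓.
  U = {ε, ζ}: f^{-1}(U) = {0, 1} ∉ τ_X ✗.
  U = {δ, ε, ζ}: f^{-1}(U) = {0, 1, 2} ∈ τ_X ✓.
Found U = {ε, ζ} with f^{-1}(U) = {0, 1} not in τ_X. Therefore f is NOT continuous.


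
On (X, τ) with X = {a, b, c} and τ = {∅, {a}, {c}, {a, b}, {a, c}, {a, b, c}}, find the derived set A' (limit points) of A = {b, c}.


A' = ∅

For each x ∈ X, list the open sets U ∈ τ with x ∈ U, then check whether U ∩ (A ∖ {x}) ≠ ∅ for every such U.
  x = a: open {a} ∋ x has {a} ∩ (A ∖ {a}) = ∅, so x is NOT a limit point.
  x = b: open {a, b} ∋ x has {a, b} ∩ (A ∖ {b}) = ∅, so x is NOT a limit point.
  x = c: open {c} ∋ x has {c} ∩ (A ∖ {c}) = ∅, so x is NOT a limit point.
Collecting: A' = ∅.


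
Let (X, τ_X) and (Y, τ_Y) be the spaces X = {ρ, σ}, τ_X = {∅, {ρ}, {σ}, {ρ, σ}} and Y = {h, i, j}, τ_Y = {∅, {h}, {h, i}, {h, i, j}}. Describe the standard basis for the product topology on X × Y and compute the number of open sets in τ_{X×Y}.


Basis B = {∅ × ∅, {ρ} × {h}, {σ} × {h}, {ρ} × {h, i}, {ρ, σ} × {h}, {σ} × {h, i}, {ρ} × {h, i, j}, {σ} × {h, i, j}, {ρ, σ} × {h, i}, {ρ, σ} × {h, i, j}}; |τ_{X×Y}| = 16.

Enumerate products U × V with U ∈ τ_X, V ∈ τ_Y (deduplicated):
  ∅ × ∅ = {} (∅)
  {ρ} × {h} = {(ρ,h)}
  {σ} × {h} = {(σ,h)}
  {ρ} × {h, i} = {(ρ,h), (ρ,i)}
  {ρ, σ} × {h} = {(ρ,h), (σ,h)}
  {σ} × {h, i} = {(σ,h), (σ,i)}
  {ρ} × {h, i, j} = {(ρ,h), (ρ,i), (ρ,j)}
  {σ} × {h, i, j} = {(σ,h), (σ,i), (σ,j)}
  {ρ, σ} × {h, i} = {(ρ,h), (ρ,i), (σ,h), (σ,i)}
  {ρ, σ} × {h, i, j} = {(ρ,h), (ρ,i), (ρ,j), (σ,h), (σ,i), (σ,j)}
These 10 distinct sets form the basis B.
Close under arbitrary unions to get τ_{X×Y}; counting gives |τ_{X×Y}| = 16.


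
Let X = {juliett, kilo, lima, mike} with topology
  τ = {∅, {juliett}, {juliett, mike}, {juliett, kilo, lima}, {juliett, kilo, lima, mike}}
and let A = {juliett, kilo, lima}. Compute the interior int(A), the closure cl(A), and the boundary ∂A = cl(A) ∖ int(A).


int(A) = {juliett, kilo, lima}, cl(A) = {juliett, kilo, lima, mike}, ∂A = {mike}.

Closed sets in (X, τ) are complements of opens:
  closed(X, τ) = {∅, {mike}, {kilo, lima}, {kilo, lima, mike}, {juliett, kilo, lima, mike}}.
int(A) = ⋃ {U ∈ τ : U ⊆ A}. Opens contained in A: ∅, {juliett}, {juliett, kilo, lima}.
Taking the union of these: int(A) = {juliett, kilo, lima}.
cl(A) = ⋂ {C closed : A ⊆ C}. Closed sets containing A: {juliett, kilo, lima, mike}.
Intersecting these: cl(A) = {juliett, kilo, lima, mike}.
∂A = cl(A) ∖ int(A) = {juliett, kilo, lima, mike} ∖ {juliett, kilo, lima} = {mike}.


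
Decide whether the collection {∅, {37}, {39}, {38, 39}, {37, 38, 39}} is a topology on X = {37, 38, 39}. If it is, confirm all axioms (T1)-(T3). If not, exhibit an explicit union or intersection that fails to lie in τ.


τ is NOT a topology on X.

Axiom (T1): ∅ ∈ τ? Yes; X ∈ τ? Yes.
Axiom (T2/T3): check pairwise unions and intersections of members of τ.
Counterexample for (T2): {37} ∪ {39} = {37, 39} ∉ τ. Therefore τ is NOT a topology.


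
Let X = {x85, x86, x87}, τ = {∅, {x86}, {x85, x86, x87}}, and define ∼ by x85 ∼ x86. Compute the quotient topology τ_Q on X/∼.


X/∼ = {[x85=x86], [x87]}; |τ_Q| = 2.

Equivalence classes: [x85=x86], [x87].
Quotient map π: X → X/∼ sends x85 ↦ [x85=x86], x86 ↦ [x85=x86], x87 ↦ [x87].
For each subset V ⊆ X/∼, compute π^{-1}(V) ⊆ X and check whether π^{-1}(V) ∈ τ. V is open in τ_Q iff π^{-1}(V) ∈ τ.
  V = {}: π^{-1}(V) = ∅ ∈ τ ✓.
  V = {[x85=x86]}: π^{-1}(V) = {x85, x86} ∉ τ ✗.
  V = {[x87]}: π^{-1}(V) = {x87} ∉ τ ✗.
  V = {[x85=x86], [x87]}: π^{-1}(V) = {x85, x86, x87} ∈ τ ✓.
Open sets in the quotient: τ_Q = {{}, {[x85=x86], [x87]}} (2 elements).


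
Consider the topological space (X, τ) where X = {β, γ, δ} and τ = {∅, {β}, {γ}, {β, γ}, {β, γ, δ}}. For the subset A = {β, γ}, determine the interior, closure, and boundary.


int(A) = {β, γ}, cl(A) = {β, γ, δ}, ∂A = {δ}.

Closed sets in (X, τ) are complements of opens:
  closed(X, τ) = {∅, {δ}, {β, δ}, {γ, δ}, {β, γ, δ}}.
int(A) = ⋃ {U ∈ τ : U ⊆ A}. Opens contained in A: ∅, {β}, {γ}, {β, γ}.
Taking the union of these: int(A) = {β, γ}.
cl(A) = ⋂ {C closed : A ⊆ C}. Closed sets containing A: {β, γ, δ}.
Intersecting these: cl(A) = {β, γ, δ}.
∂A = cl(A) ∖ int(A) = {β, γ, δ} ∖ {β, γ} = {δ}.


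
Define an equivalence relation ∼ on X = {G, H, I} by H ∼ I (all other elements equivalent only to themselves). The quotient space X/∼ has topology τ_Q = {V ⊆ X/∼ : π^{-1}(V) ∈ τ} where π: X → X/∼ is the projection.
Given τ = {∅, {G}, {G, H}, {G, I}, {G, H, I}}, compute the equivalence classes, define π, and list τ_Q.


X/∼ = {[G], [H=I]}; |τ_Q| = 3.

Equivalence classes: [G], [H=I].
Quotient map π: X → X/∼ sends G ↦ [G], H ↦ [H=I], I ↦ [H=I].
For each subset V ⊆ X/∼, compute π^{-1}(V) ⊆ X and check whether π^{-1}(V) ∈ τ. V is open in τ_Q iff π^{-1}(V) ∈ τ.
  V = {}: π^{-1}(V) = ∅ ∈ τ ✓.
  V = {[G]}: π^{-1}(V) = {G} ∈ τ ✓.
  V = {[H=I]}: π^{-1}(V) = {H, I} ∉ τ ✗.
  V = {[G], [H=I]}: π^{-1}(V) = {G, H, I} ∈ τ ✓.
Open sets in the quotient: τ_Q = {{}, {[G]}, {[G], [H=I]}} (3 elements).


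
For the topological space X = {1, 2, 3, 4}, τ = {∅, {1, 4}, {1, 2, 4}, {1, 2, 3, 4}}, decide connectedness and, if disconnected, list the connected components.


(X, τ) is connected.

Find clopen sets (U ∈ τ with X ∖ U ∈ τ):
  U = ∅, X ∖ U = {1, 2, 3, 4} — both open, so U is clopen.
  U = {1, 2, 3, 4}, X ∖ U = ∅ — both open, so U is clopen.
Only trivial clopens (∅ and X) exist, so (X, τ) is connected.
Compute connected components by grouping points that agree on all clopens:
  component: {1, 2, 3, 4}


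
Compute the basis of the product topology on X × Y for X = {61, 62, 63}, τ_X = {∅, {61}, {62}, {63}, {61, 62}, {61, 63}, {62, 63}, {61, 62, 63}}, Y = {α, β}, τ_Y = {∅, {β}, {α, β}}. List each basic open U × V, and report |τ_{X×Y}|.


Basis B = {∅ × ∅, {61} × {β}, {62} × {β}, {63} × {β}, {61} × {α, β}, {61, 62} × {β}, {61, 63} × {β}, {62} × {α, β}, {62, 63} × {β}, {63} × {α, β}, {61, 62, 63} × {β}, {61, 62} × {α, β}, {61, 63} × {α, β}, {62, 63} × {α, β}, {61, 62, 63} × {α, β}}; |τ_{X×Y}| = 27.

Enumerate products U × V with U ∈ τ_X, V ∈ τ_Y (deduplicated):
  ∅ × ∅ = {} (∅)
  {61} × {β} = {(61,β)}
  {62} × {β} = {(62,β)}
  {63} × {β} = {(63,β)}
  {61} × {α, β} = {(61,α), (61,β)}
  {61, 62} × {β} = {(61,β), (62,β)}
  {61, 63} × {β} = {(61,β), (63,β)}
  {62} × {α, β} = {(62,α), (62,β)}
  {62, 63} × {β} = {(62,β), (63,β)}
  {63} × {α, β} = {(63,α), (63,β)}
  {61, 62, 63} × {β} = {(61,β), (62,β), (63,β)}
  {61, 62} × {α, β} = {(61,α), (61,β), (62,α), (62,β)}
  {61, 63} × {α, β} = {(61,α), (61,β), (63,α), (63,β)}
  {62, 63} × {α, β} = {(62,α), (62,β), (63,α), (63,β)}
  {61, 62, 63} × {α, β} = {(61,α), (61,β), (62,α), (62,β), (63,α), (63,β)}
These 15 distinct sets form the basis B.
Close under arbitrary unions to get τ_{X×Y}; counting gives |τ_{X×Y}| = 27.


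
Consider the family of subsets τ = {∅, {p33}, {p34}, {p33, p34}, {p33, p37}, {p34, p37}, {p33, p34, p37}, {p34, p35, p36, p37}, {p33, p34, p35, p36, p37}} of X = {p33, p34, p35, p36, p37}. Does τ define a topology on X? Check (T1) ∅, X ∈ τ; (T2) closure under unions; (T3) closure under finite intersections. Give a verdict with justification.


τ is NOT a topology on X.

Axiom (T1): ∅ ∈ τ? Yes; X ∈ τ? Yes.
Axiom (T2/T3): check pairwise unions and intersections of members of τ.
Counterexample for (T3): {p33, p37} ∩ {p34, p37} = {p37} ∉ τ. Therefore τ is NOT a topology.


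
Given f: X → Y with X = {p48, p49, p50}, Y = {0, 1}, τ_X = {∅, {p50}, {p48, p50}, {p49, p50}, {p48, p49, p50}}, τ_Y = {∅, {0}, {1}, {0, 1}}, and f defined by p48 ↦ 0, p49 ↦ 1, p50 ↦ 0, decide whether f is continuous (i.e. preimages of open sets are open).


f is NOT continuous.

Compute f^{-1}(U) for each U ∈ τ_Y:
  U = ∅: f^{-1}(U) = ∅ ∈ τ_X ✓.
  U = {0}: f^{-1}(U) = {p48, p50} ∈ τ_X ✓.
  U = {1}: f^{-1}(U) = {p49} ∉ τ_X ✗.
  U = {0, 1}: f^{-1}(U) = {p48, p49, p50} ∈ τ_X ✓.
Found U = {1} with f^{-1}(U) = {p49} not in τ_X. Therefore f is NOT continuous.


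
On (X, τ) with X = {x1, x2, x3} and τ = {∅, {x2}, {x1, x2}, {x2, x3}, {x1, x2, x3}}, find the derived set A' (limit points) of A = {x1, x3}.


A' = ∅

For each x ∈ X, list the open sets U ∈ τ with x ∈ U, then check whether U ∩ (A ∖ {x}) ≠ ∅ for every such U.
  x = x1: open {x1, x2} ∋ x has {x1, x2} ∩ (A ∖ {x1}) = ∅, so x is NOT a limit point.
  x = x2: open {x2} ∋ x has {x2} ∩ (A ∖ {x2}) = ∅, so x is NOT a limit point.
  x = x3: open {x2, x3} ∋ x has {x2, x3} ∩ (A ∖ {x3}) = ∅, so x is NOT a limit point.
Collecting: A' = ∅.


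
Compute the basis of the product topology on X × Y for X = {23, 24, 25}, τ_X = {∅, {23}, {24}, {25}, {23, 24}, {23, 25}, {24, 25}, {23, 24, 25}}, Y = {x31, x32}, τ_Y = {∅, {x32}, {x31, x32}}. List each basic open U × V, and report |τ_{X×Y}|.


Basis B = {∅ × ∅, {23} × {x32}, {24} × {x32}, {25} × {x32}, {23} × {x31, x32}, {23, 24} × {x32}, {23, 25} × {x32}, {24} × {x31, x32}, {24, 25} × {x32}, {25} × {x31, x32}, {23, 24, 25} × {x32}, {23, 24} × {x31, x32}, {23, 25} × {x31, x32}, {24, 25} × {x31, x32}, {23, 24, 25} × {x31, x32}}; |τ_{X×Y}| = 27.

Enumerate products U × V with U ∈ τ_X, V ∈ τ_Y (deduplicated):
  ∅ × ∅ = {} (∅)
  {23} × {x32} = {(23,x32)}
  {24} × {x32} = {(24,x32)}
  {25} × {x32} = {(25,x32)}
  {23} × {x31, x32} = {(23,x31), (23,x32)}
  {23, 24} × {x32} = {(23,x32), (24,x32)}
  {23, 25} × {x32} = {(23,x32), (25,x32)}
  {24} × {x31, x32} = {(24,x31), (24,x32)}
  {24, 25} × {x32} = {(24,x32), (25,x32)}
  {25} × {x31, x32} = {(25,x31), (25,x32)}
  {23, 24, 25} × {x32} = {(23,x32), (24,x32), (25,x32)}
  {23, 24} × {x31, x32} = {(23,x31), (23,x32), (24,x31), (24,x32)}
  {23, 25} × {x31, x32} = {(23,x31), (23,x32), (25,x31), (25,x32)}
  {24, 25} × {x31, x32} = {(24,x31), (24,x32), (25,x31), (25,x32)}
  {23, 24, 25} × {x31, x32} = {(23,x31), (23,x32), (24,x31), (24,x32), (25,x31), (25,x32)}
These 15 distinct sets form the basis B.
Close under arbitrary unions to get τ_{X×Y}; counting gives |τ_{X×Y}| = 27.


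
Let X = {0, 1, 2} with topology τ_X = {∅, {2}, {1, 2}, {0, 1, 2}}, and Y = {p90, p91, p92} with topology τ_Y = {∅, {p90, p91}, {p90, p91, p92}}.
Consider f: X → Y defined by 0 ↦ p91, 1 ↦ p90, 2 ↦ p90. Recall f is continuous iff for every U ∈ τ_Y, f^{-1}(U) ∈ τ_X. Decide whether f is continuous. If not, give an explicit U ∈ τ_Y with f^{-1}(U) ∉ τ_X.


f IS continuous.

Compute f^{-1}(U) for each U ∈ τ_Y:
  U = ∅: f^{-1}(U) = ∅ ∈ τ_X ✓.
  U = {p90, p91}: f^{-1}(U) = {0, 1, 2} ∈ τ_X ✓.
  U = {p90, p91, p92}: f^{-1}(U) = {0, 1, 2} ∈ τ_X ✓.
Every preimage lies in τ_X, so f IS continuous.


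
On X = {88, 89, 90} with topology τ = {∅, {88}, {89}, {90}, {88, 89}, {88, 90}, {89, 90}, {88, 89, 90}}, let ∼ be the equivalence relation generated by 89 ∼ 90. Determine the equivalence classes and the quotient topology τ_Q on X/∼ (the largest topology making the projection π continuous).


X/∼ = {[88], [89=90]}; |τ_Q| = 4.

Equivalence classes: [88], [89=90].
Quotient map π: X → X/∼ sends 88 ↦ [88], 89 ↦ [89=90], 90 ↦ [89=90].
For each subset V ⊆ X/∼, compute π^{-1}(V) ⊆ X and check whether π^{-1}(V) ∈ τ. V is open in τ_Q iff π^{-1}(V) ∈ τ.
  V = {}: π^{-1}(V) = ∅ ∈ τ ✓.
  V = {[88]}: π^{-1}(V) = {88} ∈ τ ✓.
  V = {[89=90]}: π^{-1}(V) = {89, 90} ∈ τ ✓.
  V = {[88], [89=90]}: π^{-1}(V) = {88, 89, 90} ∈ τ ✓.
Open sets in the quotient: τ_Q = {{}, {[88]}, {[89=90]}, {[88], [89=90]}} (4 elements).
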